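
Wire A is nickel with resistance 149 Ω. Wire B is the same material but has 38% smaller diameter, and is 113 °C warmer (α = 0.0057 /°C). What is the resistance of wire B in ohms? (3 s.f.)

637 Ω

R ∝ ρL/d² with ρ ∝ (1+αΔT), so R_B/R_A = (1 − 38/100)⁻² × (1 + 0.0057×113)
= 2.602 × 1.644 = 4.277
R_B = 4.277 × 149 = 637 Ω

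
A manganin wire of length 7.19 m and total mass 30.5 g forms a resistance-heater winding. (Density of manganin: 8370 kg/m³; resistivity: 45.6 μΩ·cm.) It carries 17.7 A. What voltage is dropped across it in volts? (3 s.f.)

ρ = 45.6 μΩ·cm = 4.56×10^-7 Ω·m
A = m/(density·L) = 0.0305/(8370×7.19) = 5.0681e-07 m²
R = ρL/A = (4.56×10^-7)(7.19)/(5.0681e-07) = 6.469 Ω
V = IR = 17.7 × 6.469 = 115 V

115 V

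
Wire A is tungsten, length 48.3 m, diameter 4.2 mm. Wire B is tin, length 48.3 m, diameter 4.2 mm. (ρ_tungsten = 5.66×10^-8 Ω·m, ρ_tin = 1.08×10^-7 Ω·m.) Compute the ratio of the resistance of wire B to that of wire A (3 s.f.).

R ∝ ρL/d², so R_B/R_A = (ρ_B/ρ_A)
= (1.08×10^-7/5.66×10^-8) = 1.91

1.91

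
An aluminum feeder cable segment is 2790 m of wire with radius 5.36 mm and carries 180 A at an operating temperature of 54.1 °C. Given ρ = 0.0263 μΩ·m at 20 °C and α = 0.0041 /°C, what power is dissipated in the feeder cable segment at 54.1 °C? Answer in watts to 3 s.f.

30000 W

ρ = 0.0263 μΩ·m = 2.63×10^-8 Ω·m
A = πr² = π(5.3600e-03 m)² = 9.026e-05 m²
R₍20₎ = ρL/A = (2.63×10^-8)(2790)/(9.026e-05) = 0.813 Ω
R₍54.1₎ = R₍20₎(1 + αΔT) = 0.813 × (1 + 0.0041×34.1) = 0.9266 Ω
P = I²R = (180)² × 0.9266 = 30000 W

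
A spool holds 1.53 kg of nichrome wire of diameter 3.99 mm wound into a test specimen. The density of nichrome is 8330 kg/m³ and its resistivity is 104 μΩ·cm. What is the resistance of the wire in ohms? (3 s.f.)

1.22 Ω

ρ = 104 μΩ·cm = 1.04×10^-6 Ω·m
A = π(d/2)² = π(1.9950e-03 m)² = 1.2504e-05 m²
L = m/(density·A) = 1.53/(8330×1.2504e-05) = 14.69 m
R = ρL/A = (1.04×10^-6)(14.69)/(1.2504e-05) = 1.22 Ω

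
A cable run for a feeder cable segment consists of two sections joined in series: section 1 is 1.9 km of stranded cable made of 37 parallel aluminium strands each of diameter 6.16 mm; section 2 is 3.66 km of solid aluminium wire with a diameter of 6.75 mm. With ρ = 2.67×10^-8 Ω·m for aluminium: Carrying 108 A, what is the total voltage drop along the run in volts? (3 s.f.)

Section 1: A_strand = π(3.0800e-03)² = 2.980e-05 m²; R₁ = ρL/(N·A_s) = (2.67×10^-8)(1900)/(37×2.980e-05) = 0.04601 Ω
Section 2: A = π(d/2)² = π(3.3750e-03 m)² = 3.578e-05 m²
R₂ = (2.67×10^-8)(3660)/(3.578e-05) = 2.731 Ω
R = R₁ + R₂ = 2.777 Ω
V = IR = 108 × 2.777 = 300 V

300 V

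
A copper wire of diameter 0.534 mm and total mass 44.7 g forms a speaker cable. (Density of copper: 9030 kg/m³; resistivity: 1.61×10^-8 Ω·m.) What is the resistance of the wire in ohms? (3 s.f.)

1.59 Ω

A = π(d/2)² = π(2.6700e-04 m)² = 2.2396e-07 m²
L = m/(density·A) = 0.0447/(9030×2.2396e-07) = 22.1 m
R = ρL/A = (1.61×10^-8)(22.1)/(2.2396e-07) = 1.59 Ω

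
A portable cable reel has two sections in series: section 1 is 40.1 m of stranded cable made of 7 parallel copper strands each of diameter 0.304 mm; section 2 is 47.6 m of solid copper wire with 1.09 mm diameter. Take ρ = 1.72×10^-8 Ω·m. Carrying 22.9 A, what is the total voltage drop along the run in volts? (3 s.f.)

Section 1: A_strand = π(1.5200e-04)² = 7.258e-08 m²; R₁ = ρL/(N·A_s) = (1.72×10^-8)(40.1)/(7×7.258e-08) = 1.357 Ω
Section 2: A = π(d/2)² = π(5.4500e-04 m)² = 9.331e-07 m²
R₂ = (1.72×10^-8)(47.6)/(9.331e-07) = 0.8774 Ω
R = R₁ + R₂ = 2.235 Ω
V = IR = 22.9 × 2.235 = 51.2 V

51.2 V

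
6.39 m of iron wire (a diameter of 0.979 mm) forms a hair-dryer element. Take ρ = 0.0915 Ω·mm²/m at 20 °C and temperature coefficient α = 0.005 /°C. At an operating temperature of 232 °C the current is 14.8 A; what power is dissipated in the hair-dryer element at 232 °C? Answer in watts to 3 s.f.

350 W

ρ = 0.0915 Ω·mm²/m = 9.15×10^-8 Ω·m
A = π(d/2)² = π(4.8950e-04 m)² = 7.528e-07 m²
R₍20₎ = ρL/A = (9.15×10^-8)(6.39)/(7.528e-07) = 0.7767 Ω
R₍232₎ = R₍20₎(1 + αΔT) = 0.7767 × (1 + 0.005×212) = 1.6 Ω
P = I²R = (14.8)² × 1.6 = 350 W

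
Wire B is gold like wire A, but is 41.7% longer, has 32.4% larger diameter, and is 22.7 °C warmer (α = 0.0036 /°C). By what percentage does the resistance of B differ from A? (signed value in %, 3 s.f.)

R ∝ ρL/d² with ρ ∝ (1+αΔT), so R_B/R_A = (1 + 41.7/100) × (1 + 32.4/100)⁻² × (1 + 0.0036×22.7)
= 1.417 × 0.5705 × 1.082 = 0.8744
(R_B − R_A)/R_A = 0.8744 − 1 = -12.6%

-12.6%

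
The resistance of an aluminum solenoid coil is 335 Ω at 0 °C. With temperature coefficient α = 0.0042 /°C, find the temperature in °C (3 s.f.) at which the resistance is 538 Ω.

144 °C

R = R₀(1 + α(T − T₀)) ⇒ T = T₀ + (R/R₀ − 1)/α
T = 0 + (538/335 − 1)/0.0042 = 0 + (0.606)/0.0042 = 144 °C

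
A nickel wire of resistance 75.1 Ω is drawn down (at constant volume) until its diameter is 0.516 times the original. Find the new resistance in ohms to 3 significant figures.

Volume constant ⇒ L' = L/r² with r = 0.516. R' = ρL'/A' = ρ(L/r²)/(πr²d₀²/4) = R/r⁴.
R' = 14.11 × 75.1 = 1060 Ω

1060 Ω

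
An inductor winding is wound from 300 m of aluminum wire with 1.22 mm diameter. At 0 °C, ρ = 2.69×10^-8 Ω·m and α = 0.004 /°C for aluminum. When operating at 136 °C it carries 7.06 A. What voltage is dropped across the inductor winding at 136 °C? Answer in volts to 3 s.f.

75.3 V

A = π(d/2)² = π(6.1000e-04 m)² = 1.169e-06 m²
R₍0₎ = ρL/A = (2.69×10^-8)(300)/(1.169e-06) = 6.903 Ω
R₍136₎ = R₍0₎(1 + αΔT) = 6.903 × (1 + 0.004×136) = 10.66 Ω
V = IR = 7.06 × 10.66 = 75.3 V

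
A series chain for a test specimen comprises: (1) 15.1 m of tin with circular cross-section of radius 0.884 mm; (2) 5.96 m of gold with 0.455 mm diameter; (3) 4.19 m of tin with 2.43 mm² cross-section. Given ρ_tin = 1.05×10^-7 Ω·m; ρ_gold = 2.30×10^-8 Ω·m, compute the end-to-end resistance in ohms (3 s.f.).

Seg 1: A = πr² = π(8.8400e-04 m)² = 2.455e-06 m²
R_1 = (1.05×10^-7)(15.1)/(2.455e-06) = 0.6458 Ω
Seg 2: A = π(d/2)² = π(2.2750e-04 m)² = 1.626e-07 m²
R_2 = (2.30×10^-8)(5.96)/(1.626e-07) = 0.8431 Ω
Seg 3: A = 2.43 mm² = 2.430e-06 m²
R_3 = (1.05×10^-7)(4.19)/(2.430e-06) = 0.181 Ω
R_total = R_1 + R_2 + R_3 = 1.67 Ω

1.67 Ω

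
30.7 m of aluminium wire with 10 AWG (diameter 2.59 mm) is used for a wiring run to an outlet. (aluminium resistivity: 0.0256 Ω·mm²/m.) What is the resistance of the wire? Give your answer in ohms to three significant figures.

ρ = 0.0256 Ω·mm²/m = 2.56×10^-8 Ω·m
A = π(2.59/2 mm)² = π(1.2950e-03 m)² = 5.269e-06 m²
R = ρL/A = (2.56×10^-8)(30.7 m)/(5.269e-06 m²) = 0.149 Ω

0.149 Ω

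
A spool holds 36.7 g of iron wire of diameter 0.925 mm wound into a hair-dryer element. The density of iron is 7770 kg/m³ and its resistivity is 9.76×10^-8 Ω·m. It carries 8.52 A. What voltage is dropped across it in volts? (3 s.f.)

A = π(d/2)² = π(4.6250e-04 m)² = 6.7201e-07 m²
L = m/(density·A) = 0.0367/(7770×6.7201e-07) = 7.029 m
R = ρL/A = (9.76×10^-8)(7.029)/(6.7201e-07) = 1.021 Ω
V = IR = 8.52 × 1.021 = 8.70 V

8.70 V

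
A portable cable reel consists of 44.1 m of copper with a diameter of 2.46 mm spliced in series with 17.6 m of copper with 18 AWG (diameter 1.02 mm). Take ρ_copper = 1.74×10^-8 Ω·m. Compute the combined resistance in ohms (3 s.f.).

0.536 Ω

Segment 1: A = π(d/2)² = π(1.2300e-03 m)² = 4.753e-06 m²
R₁ = ρL/A = (1.74×10^-8)(44.1)/(4.753e-06) = 0.1614 Ω
Segment 2: A = π(1.02/2 mm)² = π(5.1000e-04 m)² = 8.171e-07 m²
R₂ = (1.74×10^-8)(17.6)/(8.171e-07) = 0.3748 Ω
R = R₁ + R₂ = 0.536 Ω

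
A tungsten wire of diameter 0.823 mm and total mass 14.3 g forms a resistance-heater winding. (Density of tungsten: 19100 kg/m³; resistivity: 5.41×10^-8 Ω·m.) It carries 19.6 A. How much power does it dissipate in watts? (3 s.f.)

55.0 W

A = π(d/2)² = π(4.1150e-04 m)² = 5.3197e-07 m²
L = m/(density·A) = 0.0143/(19100×5.3197e-07) = 1.407 m
R = ρL/A = (5.41×10^-8)(1.407)/(5.3197e-07) = 0.1431 Ω
P = I²R = (19.6)² × 0.1431 = 55.0 W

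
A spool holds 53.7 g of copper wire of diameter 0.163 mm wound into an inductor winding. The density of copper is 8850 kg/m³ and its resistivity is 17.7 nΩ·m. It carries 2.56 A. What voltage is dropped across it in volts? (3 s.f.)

631 V

ρ = 17.7 nΩ·m = 1.77×10^-8 Ω·m
A = π(d/2)² = π(8.1500e-05 m)² = 2.0867e-08 m²
L = m/(density·A) = 0.0537/(8850×2.0867e-08) = 290.8 m
R = ρL/A = (1.77×10^-8)(290.8)/(2.0867e-08) = 246.6 Ω
V = IR = 2.56 × 246.6 = 631 V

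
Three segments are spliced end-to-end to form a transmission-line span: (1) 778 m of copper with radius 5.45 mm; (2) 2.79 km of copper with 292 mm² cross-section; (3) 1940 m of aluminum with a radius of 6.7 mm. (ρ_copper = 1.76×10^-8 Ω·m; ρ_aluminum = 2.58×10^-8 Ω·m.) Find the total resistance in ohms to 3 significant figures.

0.670 Ω

Seg 1: A = πr² = π(5.4500e-03 m)² = 9.331e-05 m²
R_1 = (1.76×10^-8)(778)/(9.331e-05) = 0.1467 Ω
Seg 2: A = 292 mm² = 2.920e-04 m²
R_2 = (1.76×10^-8)(2790)/(2.920e-04) = 0.1682 Ω
Seg 3: A = πr² = π(6.7000e-03 m)² = 1.410e-04 m²
R_3 = (2.58×10^-8)(1940)/(1.410e-04) = 0.3549 Ω
R_total = R_1 + R_2 + R_3 = 0.670 Ω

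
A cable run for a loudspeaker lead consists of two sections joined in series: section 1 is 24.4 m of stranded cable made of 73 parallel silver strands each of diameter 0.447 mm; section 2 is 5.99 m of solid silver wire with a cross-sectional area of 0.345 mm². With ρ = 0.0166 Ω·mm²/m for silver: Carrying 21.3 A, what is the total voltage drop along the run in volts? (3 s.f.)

ρ = 0.0166 Ω·mm²/m = 1.66×10^-8 Ω·m
Section 1: A_strand = π(2.2350e-04)² = 1.569e-07 m²; R₁ = ρL/(N·A_s) = (1.66×10^-8)(24.4)/(73×1.569e-07) = 0.03536 Ω
Section 2: A = 0.345 mm² = 3.450e-07 m²
R₂ = (1.66×10^-8)(5.99)/(3.450e-07) = 0.2882 Ω
R = R₁ + R₂ = 0.3236 Ω
V = IR = 21.3 × 0.3236 = 6.89 V

6.89 V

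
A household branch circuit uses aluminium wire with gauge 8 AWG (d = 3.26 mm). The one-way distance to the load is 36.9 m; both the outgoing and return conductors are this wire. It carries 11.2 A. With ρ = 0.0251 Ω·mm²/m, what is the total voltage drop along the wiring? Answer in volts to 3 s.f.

2.49 V

ρ = 0.0251 Ω·mm²/m = 2.51×10^-8 Ω·m
A = π(3.26/2 mm)² = π(1.6300e-03 m)² = 8.347e-06 m²
Total conductor length (both ways) L = 2 × 36.9 = 73.8 m
R = ρL/A = (2.51×10^-8)(73.8)/(8.347e-06) = 0.2219 Ω
V = IR = 11.2 × 0.2219 = 2.49 V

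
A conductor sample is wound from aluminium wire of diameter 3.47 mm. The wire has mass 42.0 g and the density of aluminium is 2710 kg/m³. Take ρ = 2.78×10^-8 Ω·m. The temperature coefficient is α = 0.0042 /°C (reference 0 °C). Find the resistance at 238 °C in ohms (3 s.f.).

0.00963 Ω

A = π(d/2)² = π(1.7350e-03 m)² = 9.4569e-06 m²
L = m/(density·A) = 0.042/(2710×9.4569e-06) = 1.639 m
R = ρL/A = (2.78×10^-8)(1.639)/(9.4569e-06) = 0.004818 Ω
R(238 °C) = 0.004818 × (1 + 0.0042×238) = 0.00963 Ω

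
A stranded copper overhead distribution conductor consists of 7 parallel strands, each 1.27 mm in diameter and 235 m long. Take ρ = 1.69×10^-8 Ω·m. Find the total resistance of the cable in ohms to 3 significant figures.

0.448 Ω

A_strand = π(6.3500e-04 m)² = 1.267e-06 m²
R_strand = ρL/A = (1.69×10^-8)(235)/(1.267e-06) = 3.135 Ω
R_total = R_strand/N = 3.135/7 = 0.448 Ω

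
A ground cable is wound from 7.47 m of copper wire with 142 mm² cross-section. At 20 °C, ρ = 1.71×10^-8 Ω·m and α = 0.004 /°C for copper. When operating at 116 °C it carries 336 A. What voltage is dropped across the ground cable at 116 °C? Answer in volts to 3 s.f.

A = 142 mm² = 1.420e-04 m²
R₍20₎ = ρL/A = (1.71×10^-8)(7.47)/(1.420e-04) = 8.996×10^-4 Ω
R₍116₎ = R₍20₎(1 + αΔT) = 8.996×10^-4 × (1 + 0.004×96) = 0.001245 Ω
V = IR = 336 × 0.001245 = 0.418 V

0.418 V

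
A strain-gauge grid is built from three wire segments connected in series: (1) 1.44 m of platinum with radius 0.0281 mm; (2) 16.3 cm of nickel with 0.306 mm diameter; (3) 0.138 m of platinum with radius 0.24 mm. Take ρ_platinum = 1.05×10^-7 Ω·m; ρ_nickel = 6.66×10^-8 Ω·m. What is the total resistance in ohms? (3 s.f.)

Seg 1: A = πr² = π(2.8100e-05 m)² = 2.481e-09 m²
R_1 = (1.05×10^-7)(1.44)/(2.481e-09) = 60.95 Ω
Seg 2: A = π(d/2)² = π(1.5300e-04 m)² = 7.354e-08 m²
R_2 = (6.66×10^-8)(0.163)/(7.354e-08) = 0.1476 Ω
Seg 3: A = πr² = π(2.4000e-04 m)² = 1.810e-07 m²
R_3 = (1.05×10^-7)(0.138)/(1.810e-07) = 0.08007 Ω
R_total = R_1 + R_2 + R_3 = 61.2 Ω

61.2 Ω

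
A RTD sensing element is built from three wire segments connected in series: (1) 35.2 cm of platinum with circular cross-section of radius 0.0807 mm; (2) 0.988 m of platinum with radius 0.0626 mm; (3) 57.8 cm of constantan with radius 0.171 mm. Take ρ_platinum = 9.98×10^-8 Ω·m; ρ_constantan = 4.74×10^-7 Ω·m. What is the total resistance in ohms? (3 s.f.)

Seg 1: A = πr² = π(8.0700e-05 m)² = 2.046e-08 m²
R_1 = (9.98×10^-8)(0.352)/(2.046e-08) = 1.717 Ω
Seg 2: A = πr² = π(6.2600e-05 m)² = 1.231e-08 m²
R_2 = (9.98×10^-8)(0.988)/(1.231e-08) = 8.009 Ω
Seg 3: A = πr² = π(1.7100e-04 m)² = 9.186e-08 m²
R_3 = (4.74×10^-7)(0.578)/(9.186e-08) = 2.982 Ω
R_total = R_1 + R_2 + R_3 = 12.7 Ω

12.7 Ω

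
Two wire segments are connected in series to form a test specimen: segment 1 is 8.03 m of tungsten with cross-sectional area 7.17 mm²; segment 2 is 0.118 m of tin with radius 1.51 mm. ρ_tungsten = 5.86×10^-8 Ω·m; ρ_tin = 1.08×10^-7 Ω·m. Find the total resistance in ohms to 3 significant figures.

0.0674 Ω

Segment 1: A = 7.17 mm² = 7.170e-06 m²
R₁ = ρL/A = (5.86×10^-8)(8.03)/(7.170e-06) = 0.06563 Ω
Segment 2: A = πr² = π(1.5100e-03 m)² = 7.163e-06 m²
R₂ = (1.08×10^-7)(0.118)/(7.163e-06) = 0.001779 Ω
R = R₁ + R₂ = 0.0674 Ω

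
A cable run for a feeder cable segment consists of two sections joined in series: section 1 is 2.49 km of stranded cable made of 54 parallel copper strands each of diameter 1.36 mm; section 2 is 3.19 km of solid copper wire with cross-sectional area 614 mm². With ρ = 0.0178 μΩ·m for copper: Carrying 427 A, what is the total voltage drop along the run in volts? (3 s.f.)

ρ = 0.0178 μΩ·m = 1.78×10^-8 Ω·m
Section 1: A_strand = π(6.8000e-04)² = 1.453e-06 m²; R₁ = ρL/(N·A_s) = (1.78×10^-8)(2490)/(54×1.453e-06) = 0.565 Ω
Section 2: A = 614 mm² = 6.140e-04 m²
R₂ = (1.78×10^-8)(3190)/(6.140e-04) = 0.09248 Ω
R = R₁ + R₂ = 0.6575 Ω
V = IR = 427 × 0.6575 = 281 V

281 V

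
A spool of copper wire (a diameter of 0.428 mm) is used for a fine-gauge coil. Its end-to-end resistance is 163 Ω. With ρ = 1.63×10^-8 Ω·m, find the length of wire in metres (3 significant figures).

A = π(d/2)² = π(2.1400e-04 m)² = 1.439e-07 m²
L = RA/ρ = (163)(1.439e-07)/(1.63×10^-8) = 1440 m

1440 m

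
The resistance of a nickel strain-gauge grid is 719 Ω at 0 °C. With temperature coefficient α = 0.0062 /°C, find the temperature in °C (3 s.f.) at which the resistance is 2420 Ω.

382 °C

R = R₀(1 + α(T − T₀)) ⇒ T = T₀ + (R/R₀ − 1)/α
T = 0 + (2420/719 − 1)/0.0062 = 0 + (2.366)/0.0062 = 382 °C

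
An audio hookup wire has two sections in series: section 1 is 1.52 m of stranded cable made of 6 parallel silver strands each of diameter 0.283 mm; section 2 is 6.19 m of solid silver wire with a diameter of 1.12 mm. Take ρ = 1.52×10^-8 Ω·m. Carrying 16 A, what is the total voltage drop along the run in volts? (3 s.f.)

Section 1: A_strand = π(1.4150e-04)² = 6.290e-08 m²; R₁ = ρL/(N·A_s) = (1.52×10^-8)(1.52)/(6×6.290e-08) = 0.06122 Ω
Section 2: A = π(d/2)² = π(5.6000e-04 m)² = 9.852e-07 m²
R₂ = (1.52×10^-8)(6.19)/(9.852e-07) = 0.0955 Ω
R = R₁ + R₂ = 0.1567 Ω
V = IR = 16 × 0.1567 = 2.51 V

2.51 V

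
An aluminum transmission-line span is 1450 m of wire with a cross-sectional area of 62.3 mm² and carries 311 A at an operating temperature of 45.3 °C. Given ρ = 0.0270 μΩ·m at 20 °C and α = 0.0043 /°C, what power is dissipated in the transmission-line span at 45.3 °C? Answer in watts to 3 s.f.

67400 W

ρ = 0.0270 μΩ·m = 2.70×10^-8 Ω·m
A = 62.3 mm² = 6.230e-05 m²
R₍20₎ = ρL/A = (2.70×10^-8)(1450)/(6.230e-05) = 0.6284 Ω
R₍45.3₎ = R₍20₎(1 + αΔT) = 0.6284 × (1 + 0.0043×25.3) = 0.6968 Ω
P = I²R = (311)² × 0.6968 = 67400 W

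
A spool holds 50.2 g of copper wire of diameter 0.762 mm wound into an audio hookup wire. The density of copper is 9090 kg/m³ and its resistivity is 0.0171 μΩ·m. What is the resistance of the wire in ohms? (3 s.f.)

ρ = 0.0171 μΩ·m = 1.71×10^-8 Ω·m
A = π(d/2)² = π(3.8100e-04 m)² = 4.5604e-07 m²
L = m/(density·A) = 0.0502/(9090×4.5604e-07) = 12.11 m
R = ρL/A = (1.71×10^-8)(12.11)/(4.5604e-07) = 0.454 Ω

0.454 Ω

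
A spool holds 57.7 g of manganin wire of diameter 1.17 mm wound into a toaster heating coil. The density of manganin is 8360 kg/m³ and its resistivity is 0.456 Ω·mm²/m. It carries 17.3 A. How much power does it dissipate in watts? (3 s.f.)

ρ = 0.456 Ω·mm²/m = 4.56×10^-7 Ω·m
A = π(d/2)² = π(5.8500e-04 m)² = 1.0751e-06 m²
L = m/(density·A) = 0.0577/(8360×1.0751e-06) = 6.42 m
R = ρL/A = (4.56×10^-7)(6.42)/(1.0751e-06) = 2.723 Ω
P = I²R = (17.3)² × 2.723 = 815 W

815 W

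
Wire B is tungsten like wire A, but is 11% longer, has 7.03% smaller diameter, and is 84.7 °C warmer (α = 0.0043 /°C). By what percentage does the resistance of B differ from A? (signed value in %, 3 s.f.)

R ∝ ρL/d² with ρ ∝ (1+αΔT), so R_B/R_A = (1 + 11/100) × (1 − 7.03/100)⁻² × (1 + 0.0043×84.7)
= 1.11 × 1.157 × 1.364 = 1.752
(R_B − R_A)/R_A = 1.752 − 1 = 75.2%

75.2%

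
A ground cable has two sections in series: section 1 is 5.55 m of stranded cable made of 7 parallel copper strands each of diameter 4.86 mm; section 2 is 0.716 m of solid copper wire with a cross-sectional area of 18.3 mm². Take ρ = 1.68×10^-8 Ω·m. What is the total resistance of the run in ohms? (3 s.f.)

Section 1: A_strand = π(2.4300e-03)² = 1.855e-05 m²; R₁ = ρL/(N·A_s) = (1.68×10^-8)(5.55)/(7×1.855e-05) = 7.180×10^-4 Ω
Section 2: A = 18.3 mm² = 1.830e-05 m²
R₂ = (1.68×10^-8)(0.716)/(1.830e-05) = 6.573×10^-4 Ω
R = R₁ + R₂ = 0.00138 Ω

0.00138 Ω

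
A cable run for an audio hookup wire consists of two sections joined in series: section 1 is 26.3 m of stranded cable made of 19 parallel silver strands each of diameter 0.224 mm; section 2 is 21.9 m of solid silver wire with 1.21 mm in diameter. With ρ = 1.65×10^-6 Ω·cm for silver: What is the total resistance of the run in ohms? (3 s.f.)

ρ = 1.65×10^-6 Ω·cm = 1.65×10^-8 Ω·m
Section 1: A_strand = π(1.1200e-04)² = 3.941e-08 m²; R₁ = ρL/(N·A_s) = (1.65×10^-8)(26.3)/(19×3.941e-08) = 0.5796 Ω
Section 2: A = π(d/2)² = π(6.0500e-04 m)² = 1.150e-06 m²
R₂ = (1.65×10^-8)(21.9)/(1.150e-06) = 0.3142 Ω
R = R₁ + R₂ = 0.894 Ω

0.894 Ω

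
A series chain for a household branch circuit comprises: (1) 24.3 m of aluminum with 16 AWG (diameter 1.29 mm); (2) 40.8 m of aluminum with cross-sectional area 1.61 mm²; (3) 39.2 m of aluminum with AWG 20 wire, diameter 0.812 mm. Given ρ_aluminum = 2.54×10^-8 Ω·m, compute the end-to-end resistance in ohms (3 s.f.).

Seg 1: A = π(1.29/2 mm)² = π(6.4500e-04 m)² = 1.307e-06 m²
R_1 = (2.54×10^-8)(24.3)/(1.307e-06) = 0.4722 Ω
Seg 2: A = 1.61 mm² = 1.610e-06 m²
R_2 = (2.54×10^-8)(40.8)/(1.610e-06) = 0.6437 Ω
Seg 3: A = π(0.812/2 mm)² = π(4.0600e-04 m)² = 5.178e-07 m²
R_3 = (2.54×10^-8)(39.2)/(5.178e-07) = 1.923 Ω
R_total = R_1 + R_2 + R_3 = 3.04 Ω

3.04 Ω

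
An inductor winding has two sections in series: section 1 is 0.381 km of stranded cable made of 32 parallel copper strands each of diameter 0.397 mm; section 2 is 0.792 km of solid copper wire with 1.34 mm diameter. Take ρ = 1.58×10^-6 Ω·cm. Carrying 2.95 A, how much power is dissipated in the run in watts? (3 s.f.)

ρ = 1.58×10^-6 Ω·cm = 1.58×10^-8 Ω·m
Section 1: A_strand = π(1.9850e-04)² = 1.238e-07 m²; R₁ = ρL/(N·A_s) = (1.58×10^-8)(381)/(32×1.238e-07) = 1.52 Ω
Section 2: A = π(d/2)² = π(6.7000e-04 m)² = 1.410e-06 m²
R₂ = (1.58×10^-8)(792)/(1.410e-06) = 8.873 Ω
R = R₁ + R₂ = 10.39 Ω
P = I²R = (2.95)² × 10.39 = 90.4 W

90.4 W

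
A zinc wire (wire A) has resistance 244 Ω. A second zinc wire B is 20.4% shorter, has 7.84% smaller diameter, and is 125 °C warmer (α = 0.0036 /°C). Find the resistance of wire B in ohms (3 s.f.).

R ∝ ρL/d² with ρ ∝ (1+αΔT), so R_B/R_A = (1 − 20.4/100) × (1 − 7.84/100)⁻² × (1 + 0.0036×125)
= 0.796 × 1.177 × 1.45 = 1.359
R_B = 1.359 × 244 = 332 Ω

332 Ω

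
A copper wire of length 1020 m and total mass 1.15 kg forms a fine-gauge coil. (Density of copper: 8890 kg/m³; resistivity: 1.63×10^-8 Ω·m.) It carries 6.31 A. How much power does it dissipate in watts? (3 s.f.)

5220 W

A = m/(density·L) = 1.15/(8890×1020) = 1.2682e-07 m²
R = ρL/A = (1.63×10^-8)(1020)/(1.2682e-07) = 131.1 Ω
P = I²R = (6.31)² × 131.1 = 5220 W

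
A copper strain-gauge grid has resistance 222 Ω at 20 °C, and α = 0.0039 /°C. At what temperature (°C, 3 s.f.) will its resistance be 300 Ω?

R = R₀(1 + α(T − T₀)) ⇒ T = T₀ + (R/R₀ − 1)/α
T = 20 + (300/222 − 1)/0.0039 = 20 + (0.3514)/0.0039 = 110 °C

110 °C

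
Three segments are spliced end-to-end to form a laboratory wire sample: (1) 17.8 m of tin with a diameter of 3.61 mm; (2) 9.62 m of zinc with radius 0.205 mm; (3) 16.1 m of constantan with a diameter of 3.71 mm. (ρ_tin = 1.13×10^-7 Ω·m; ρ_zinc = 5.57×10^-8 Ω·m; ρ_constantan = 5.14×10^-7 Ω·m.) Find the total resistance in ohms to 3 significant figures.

5.02 Ω

Seg 1: A = π(d/2)² = π(1.8050e-03 m)² = 1.024e-05 m²
R_1 = (1.13×10^-7)(17.8)/(1.024e-05) = 0.1965 Ω
Seg 2: A = πr² = π(2.0500e-04 m)² = 1.320e-07 m²
R_2 = (5.57×10^-8)(9.62)/(1.320e-07) = 4.059 Ω
Seg 3: A = π(d/2)² = π(1.8550e-03 m)² = 1.081e-05 m²
R_3 = (5.14×10^-7)(16.1)/(1.081e-05) = 0.7655 Ω
R_total = R_1 + R_2 + R_3 = 5.02 Ω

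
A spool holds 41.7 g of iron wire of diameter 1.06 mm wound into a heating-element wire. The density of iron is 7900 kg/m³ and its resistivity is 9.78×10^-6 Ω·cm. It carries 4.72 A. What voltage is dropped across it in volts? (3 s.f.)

ρ = 9.78×10^-6 Ω·cm = 9.78×10^-8 Ω·m
A = π(d/2)² = π(5.3000e-04 m)² = 8.8247e-07 m²
L = m/(density·A) = 0.0417/(7900×8.8247e-07) = 5.981 m
R = ρL/A = (9.78×10^-8)(5.981)/(8.8247e-07) = 0.6629 Ω
V = IR = 4.72 × 0.6629 = 3.13 V

3.13 V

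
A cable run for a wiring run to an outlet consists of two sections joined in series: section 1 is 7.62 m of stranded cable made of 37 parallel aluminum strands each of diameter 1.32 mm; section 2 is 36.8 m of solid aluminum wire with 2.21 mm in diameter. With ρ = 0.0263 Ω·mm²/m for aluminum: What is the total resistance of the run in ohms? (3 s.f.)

ρ = 0.0263 Ω·mm²/m = 2.63×10^-8 Ω·m
Section 1: A_strand = π(6.6000e-04)² = 1.368e-06 m²; R₁ = ρL/(N·A_s) = (2.63×10^-8)(7.62)/(37×1.368e-06) = 0.003958 Ω
Section 2: A = π(d/2)² = π(1.1050e-03 m)² = 3.836e-06 m²
R₂ = (2.63×10^-8)(36.8)/(3.836e-06) = 0.2523 Ω
R = R₁ + R₂ = 0.256 Ω

0.256 Ω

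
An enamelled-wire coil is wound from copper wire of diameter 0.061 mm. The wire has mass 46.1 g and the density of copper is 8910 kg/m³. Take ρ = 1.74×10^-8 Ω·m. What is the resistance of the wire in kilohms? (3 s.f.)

A = π(d/2)² = π(3.0500e-05 m)² = 2.9225e-09 m²
L = m/(density·A) = 0.0461/(8910×2.9225e-09) = 1770 m
R = ρL/A = (1.74×10^-8)(1770)/(2.9225e-09) = 10.5 kΩ

10.5 kΩ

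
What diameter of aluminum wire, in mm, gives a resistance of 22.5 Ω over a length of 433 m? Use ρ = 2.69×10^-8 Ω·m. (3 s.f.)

0.812 mm

A = ρL/R = (2.69×10^-8)(433)/(22.5) = 5.177e-07 m²
d = 2√(A/π) = 8.119e-04 m = 0.812 mm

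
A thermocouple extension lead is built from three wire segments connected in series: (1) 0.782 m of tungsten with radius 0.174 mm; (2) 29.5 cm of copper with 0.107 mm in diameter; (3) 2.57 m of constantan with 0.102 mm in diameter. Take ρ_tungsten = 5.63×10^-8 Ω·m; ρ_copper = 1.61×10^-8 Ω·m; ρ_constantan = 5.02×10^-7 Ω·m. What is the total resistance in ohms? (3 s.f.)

Seg 1: A = πr² = π(1.7400e-04 m)² = 9.511e-08 m²
R_1 = (5.63×10^-8)(0.782)/(9.511e-08) = 0.4629 Ω
Seg 2: A = π(d/2)² = π(5.3500e-05 m)² = 8.992e-09 m²
R_2 = (1.61×10^-8)(0.295)/(8.992e-09) = 0.5282 Ω
Seg 3: A = π(d/2)² = π(5.1000e-05 m)² = 8.171e-09 m²
R_3 = (5.02×10^-7)(2.57)/(8.171e-09) = 157.9 Ω
R_total = R_1 + R_2 + R_3 = 159 Ω

159 Ω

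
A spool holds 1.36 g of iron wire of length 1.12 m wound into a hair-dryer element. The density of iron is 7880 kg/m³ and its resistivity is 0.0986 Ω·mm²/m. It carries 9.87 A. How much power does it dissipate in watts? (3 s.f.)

ρ = 0.0986 Ω·mm²/m = 9.86×10^-8 Ω·m
A = m/(density·L) = 0.00136/(7880×1.12) = 1.5410e-07 m²
R = ρL/A = (9.86×10^-8)(1.12)/(1.5410e-07) = 0.7166 Ω
P = I²R = (9.87)² × 0.7166 = 69.8 W

69.8 W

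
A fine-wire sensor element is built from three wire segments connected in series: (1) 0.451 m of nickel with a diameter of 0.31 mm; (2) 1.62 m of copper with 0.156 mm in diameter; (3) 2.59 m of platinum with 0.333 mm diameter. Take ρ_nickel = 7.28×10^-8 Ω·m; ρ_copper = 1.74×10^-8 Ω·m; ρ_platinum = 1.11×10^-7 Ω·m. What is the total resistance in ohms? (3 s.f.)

Seg 1: A = π(d/2)² = π(1.5500e-04 m)² = 7.548e-08 m²
R_1 = (7.28×10^-8)(0.451)/(7.548e-08) = 0.435 Ω
Seg 2: A = π(d/2)² = π(7.8000e-05 m)² = 1.911e-08 m²
R_2 = (1.74×10^-8)(1.62)/(1.911e-08) = 1.475 Ω
Seg 3: A = π(d/2)² = π(1.6650e-04 m)² = 8.709e-08 m²
R_3 = (1.11×10^-7)(2.59)/(8.709e-08) = 3.301 Ω
R_total = R_1 + R_2 + R_3 = 5.21 Ω

5.21 Ω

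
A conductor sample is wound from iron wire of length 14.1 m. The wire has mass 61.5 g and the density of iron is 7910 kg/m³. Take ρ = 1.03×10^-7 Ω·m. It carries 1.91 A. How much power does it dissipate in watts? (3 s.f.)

A = m/(density·L) = 0.0615/(7910×14.1) = 5.5142e-07 m²
R = ρL/A = (1.03×10^-7)(14.1)/(5.5142e-07) = 2.634 Ω
P = I²R = (1.91)² × 2.634 = 9.61 W

9.61 W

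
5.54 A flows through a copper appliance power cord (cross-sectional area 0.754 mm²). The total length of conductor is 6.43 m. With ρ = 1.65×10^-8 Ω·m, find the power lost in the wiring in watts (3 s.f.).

4.32 W

A = 0.754 mm² = 7.540e-07 m²
R = ρL/A = (1.65×10^-8)(6.43)/(7.540e-07) = 0.1407 Ω
P = I²R = (5.54)² × 0.1407 = 4.32 W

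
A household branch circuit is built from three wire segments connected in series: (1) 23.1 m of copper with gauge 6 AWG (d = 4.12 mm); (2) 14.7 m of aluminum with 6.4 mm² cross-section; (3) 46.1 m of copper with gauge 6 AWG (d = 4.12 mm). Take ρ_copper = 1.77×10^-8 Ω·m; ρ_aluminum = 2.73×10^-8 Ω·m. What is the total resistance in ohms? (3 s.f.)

0.155 Ω

Seg 1: A = π(4.12/2 mm)² = π(2.0600e-03 m)² = 1.333e-05 m²
R_1 = (1.77×10^-8)(23.1)/(1.333e-05) = 0.03067 Ω
Seg 2: A = 6.4 mm² = 6.400e-06 m²
R_2 = (2.73×10^-8)(14.7)/(6.400e-06) = 0.0627 Ω
Seg 3: A = π(4.12/2 mm)² = π(2.0600e-03 m)² = 1.333e-05 m²
R_3 = (1.77×10^-8)(46.1)/(1.333e-05) = 0.06121 Ω
R_total = R_1 + R_2 + R_3 = 0.155 Ω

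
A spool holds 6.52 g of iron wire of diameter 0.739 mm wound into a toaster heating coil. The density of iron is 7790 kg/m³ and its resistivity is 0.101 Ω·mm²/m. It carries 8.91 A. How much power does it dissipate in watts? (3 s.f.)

36.5 W

ρ = 0.101 Ω·mm²/m = 1.01×10^-7 Ω·m
A = π(d/2)² = π(3.6950e-04 m)² = 4.2892e-07 m²
L = m/(density·A) = 0.00652/(7790×4.2892e-07) = 1.951 m
R = ρL/A = (1.01×10^-7)(1.951)/(4.2892e-07) = 0.4595 Ω
P = I²R = (8.91)² × 0.4595 = 36.5 W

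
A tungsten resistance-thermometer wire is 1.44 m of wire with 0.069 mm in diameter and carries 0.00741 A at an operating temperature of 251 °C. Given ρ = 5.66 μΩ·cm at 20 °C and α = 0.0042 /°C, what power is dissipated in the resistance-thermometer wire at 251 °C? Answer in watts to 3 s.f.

ρ = 5.66 μΩ·cm = 5.66×10^-8 Ω·m
A = π(d/2)² = π(3.4500e-05 m)² = 3.739e-09 m²
R₍20₎ = ρL/A = (5.66×10^-8)(1.44)/(3.739e-09) = 21.8 Ω
R₍251₎ = R₍20₎(1 + αΔT) = 21.8 × (1 + 0.0042×231) = 42.94 Ω
P = I²R = (0.00741)² × 42.94 = 0.00236 W

0.00236 W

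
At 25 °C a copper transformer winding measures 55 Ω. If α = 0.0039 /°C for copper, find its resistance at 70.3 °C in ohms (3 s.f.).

64.7 Ω

ΔT = 70.3 − 25 = 45.3 °C
R = R₀(1 + αΔT) = 55 × (1 + 0.0039×45.3) = 55 × 1.177 = 64.7 Ω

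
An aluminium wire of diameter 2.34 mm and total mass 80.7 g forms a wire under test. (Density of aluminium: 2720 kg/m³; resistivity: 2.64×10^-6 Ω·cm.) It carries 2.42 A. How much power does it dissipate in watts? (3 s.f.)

0.248 W

ρ = 2.64×10^-6 Ω·cm = 2.64×10^-8 Ω·m
A = π(d/2)² = π(1.1700e-03 m)² = 4.3005e-06 m²
L = m/(density·A) = 0.0807/(2720×4.3005e-06) = 6.899 m
R = ρL/A = (2.64×10^-8)(6.899)/(4.3005e-06) = 0.04235 Ω
P = I²R = (2.42)² × 0.04235 = 0.248 W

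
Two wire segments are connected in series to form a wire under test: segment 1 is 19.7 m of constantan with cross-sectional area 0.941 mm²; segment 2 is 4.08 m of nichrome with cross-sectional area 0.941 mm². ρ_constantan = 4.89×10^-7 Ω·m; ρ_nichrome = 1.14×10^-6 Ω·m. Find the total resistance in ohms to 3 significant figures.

Segment 1: A = 0.941 mm² = 9.410e-07 m²
R₁ = ρL/A = (4.89×10^-7)(19.7)/(9.410e-07) = 10.24 Ω
R₂ = (1.14×10^-6)(4.08)/(9.410e-07) = 4.943 Ω
R = R₁ + R₂ = 15.2 Ω

15.2 Ω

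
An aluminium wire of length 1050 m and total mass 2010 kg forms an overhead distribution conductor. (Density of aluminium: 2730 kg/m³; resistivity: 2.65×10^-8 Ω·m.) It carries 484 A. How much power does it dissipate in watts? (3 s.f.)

9300 W

A = m/(density·L) = 2010/(2730×1050) = 7.0120e-04 m²
R = ρL/A = (2.65×10^-8)(1050)/(7.0120e-04) = 0.03968 Ω
P = I²R = (484)² × 0.03968 = 9300 W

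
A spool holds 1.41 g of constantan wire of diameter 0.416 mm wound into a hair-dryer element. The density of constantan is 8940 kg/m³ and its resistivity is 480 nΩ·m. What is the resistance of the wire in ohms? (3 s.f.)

4.10 Ω

ρ = 480 nΩ·m = 4.80×10^-7 Ω·m
A = π(d/2)² = π(2.0800e-04 m)² = 1.3592e-07 m²
L = m/(density·A) = 0.00141/(8940×1.3592e-07) = 1.16 m
R = ρL/A = (4.80×10^-7)(1.16)/(1.3592e-07) = 4.10 Ω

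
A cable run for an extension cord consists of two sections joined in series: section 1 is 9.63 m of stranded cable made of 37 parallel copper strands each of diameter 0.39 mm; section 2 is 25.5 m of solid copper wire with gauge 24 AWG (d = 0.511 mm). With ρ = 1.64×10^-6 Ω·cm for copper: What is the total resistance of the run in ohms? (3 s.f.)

ρ = 1.64×10^-6 Ω·cm = 1.64×10^-8 Ω·m
Section 1: A_strand = π(1.9500e-04)² = 1.195e-07 m²; R₁ = ρL/(N·A_s) = (1.64×10^-8)(9.63)/(37×1.195e-07) = 0.03573 Ω
Section 2: A = π(0.511/2 mm)² = π(2.5550e-04 m)² = 2.051e-07 m²
R₂ = (1.64×10^-8)(25.5)/(2.051e-07) = 2.039 Ω
R = R₁ + R₂ = 2.07 Ω

2.07 Ω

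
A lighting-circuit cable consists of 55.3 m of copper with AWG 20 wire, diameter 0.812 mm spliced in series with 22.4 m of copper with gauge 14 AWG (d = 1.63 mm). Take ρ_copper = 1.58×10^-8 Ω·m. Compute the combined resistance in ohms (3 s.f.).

Segment 1: A = π(0.812/2 mm)² = π(4.0600e-04 m)² = 5.178e-07 m²
R₁ = ρL/A = (1.58×10^-8)(55.3)/(5.178e-07) = 1.687 Ω
Segment 2: A = π(1.63/2 mm)² = π(8.1500e-04 m)² = 2.087e-06 m²
R₂ = (1.58×10^-8)(22.4)/(2.087e-06) = 0.1696 Ω
R = R₁ + R₂ = 1.86 Ω

1.86 Ω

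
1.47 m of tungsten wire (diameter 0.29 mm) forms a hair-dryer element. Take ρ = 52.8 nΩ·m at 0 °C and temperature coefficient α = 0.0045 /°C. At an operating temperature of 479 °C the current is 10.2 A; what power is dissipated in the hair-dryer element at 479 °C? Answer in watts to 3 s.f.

386 W

ρ = 52.8 nΩ·m = 5.28×10^-8 Ω·m
A = π(d/2)² = π(1.4500e-04 m)² = 6.605e-08 m²
R₍0₎ = ρL/A = (5.28×10^-8)(1.47)/(6.605e-08) = 1.175 Ω
R₍479₎ = R₍0₎(1 + αΔT) = 1.175 × (1 + 0.0045×479) = 3.708 Ω
P = I²R = (10.2)² × 3.708 = 386 W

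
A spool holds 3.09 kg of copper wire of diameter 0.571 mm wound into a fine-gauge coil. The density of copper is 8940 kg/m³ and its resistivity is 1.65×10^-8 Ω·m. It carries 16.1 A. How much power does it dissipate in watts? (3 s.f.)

A = π(d/2)² = π(2.8550e-04 m)² = 2.5607e-07 m²
L = m/(density·A) = 3.09/(8940×2.5607e-07) = 1350 m
R = ρL/A = (1.65×10^-8)(1350)/(2.5607e-07) = 86.97 Ω
P = I²R = (16.1)² × 86.97 = 22500 W

22500 W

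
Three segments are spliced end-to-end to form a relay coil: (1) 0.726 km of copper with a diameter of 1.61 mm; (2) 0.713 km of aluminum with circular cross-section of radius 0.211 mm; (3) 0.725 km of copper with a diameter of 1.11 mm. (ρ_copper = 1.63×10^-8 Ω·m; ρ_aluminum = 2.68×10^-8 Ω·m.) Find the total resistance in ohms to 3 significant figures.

Seg 1: A = π(d/2)² = π(8.0500e-04 m)² = 2.036e-06 m²
R_1 = (1.63×10^-8)(726)/(2.036e-06) = 5.813 Ω
Seg 2: A = πr² = π(2.1100e-04 m)² = 1.399e-07 m²
R_2 = (2.68×10^-8)(713)/(1.399e-07) = 136.6 Ω
Seg 3: A = π(d/2)² = π(5.5500e-04 m)² = 9.677e-07 m²
R_3 = (1.63×10^-8)(725)/(9.677e-07) = 12.21 Ω
R_total = R_1 + R_2 + R_3 = 155 Ω

155 Ω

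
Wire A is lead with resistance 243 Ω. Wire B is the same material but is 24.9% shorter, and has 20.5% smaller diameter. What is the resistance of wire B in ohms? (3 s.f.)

289 Ω

R ∝ L/d², so R_B/R_A = (1 − 24.9/100) × (1 − 20.5/100)⁻²
= 0.751 × 1.582 = 1.188
R_B = 1.188 × 243 = 289 Ω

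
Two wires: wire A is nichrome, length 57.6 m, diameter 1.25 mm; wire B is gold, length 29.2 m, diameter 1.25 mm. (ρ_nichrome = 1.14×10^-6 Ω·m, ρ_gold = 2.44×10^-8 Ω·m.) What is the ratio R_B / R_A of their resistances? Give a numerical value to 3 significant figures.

R ∝ ρL/d², so R_B/R_A = (ρ_B/ρ_A) × (L_B/L_A)
= (2.44×10^-8/1.14×10^-6) × (29.2/57.6) = 0.0109

0.0109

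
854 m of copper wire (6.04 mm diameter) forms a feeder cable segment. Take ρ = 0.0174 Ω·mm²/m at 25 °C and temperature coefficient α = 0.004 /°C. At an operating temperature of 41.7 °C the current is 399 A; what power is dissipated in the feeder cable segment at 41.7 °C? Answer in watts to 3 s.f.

ρ = 0.0174 Ω·mm²/m = 1.74×10^-8 Ω·m
A = π(d/2)² = π(3.0200e-03 m)² = 2.865e-05 m²
R₍25₎ = ρL/A = (1.74×10^-8)(854)/(2.865e-05) = 0.5186 Ω
R₍41.7₎ = R₍25₎(1 + αΔT) = 0.5186 × (1 + 0.004×16.7) = 0.5533 Ω
P = I²R = (399)² × 0.5533 = 88100 W

88100 W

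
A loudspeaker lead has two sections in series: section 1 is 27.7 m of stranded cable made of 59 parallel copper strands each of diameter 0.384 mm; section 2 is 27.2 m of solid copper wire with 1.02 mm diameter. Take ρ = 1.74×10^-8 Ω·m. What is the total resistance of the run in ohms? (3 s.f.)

0.650 Ω

Section 1: A_strand = π(1.9200e-04)² = 1.158e-07 m²; R₁ = ρL/(N·A_s) = (1.74×10^-8)(27.7)/(59×1.158e-07) = 0.07054 Ω
Section 2: A = π(d/2)² = π(5.1000e-04 m)² = 8.171e-07 m²
R₂ = (1.74×10^-8)(27.2)/(8.171e-07) = 0.5792 Ω
R = R₁ + R₂ = 0.650 Ω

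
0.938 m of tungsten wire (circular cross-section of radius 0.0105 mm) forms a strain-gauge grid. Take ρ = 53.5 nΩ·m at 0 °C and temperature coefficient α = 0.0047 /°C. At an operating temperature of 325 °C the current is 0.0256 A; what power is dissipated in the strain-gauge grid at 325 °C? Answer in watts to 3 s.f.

0.240 W

ρ = 53.5 nΩ·m = 5.35×10^-8 Ω·m
A = πr² = π(1.0500e-05 m)² = 3.464e-10 m²
R₍0₎ = ρL/A = (5.35×10^-8)(0.938)/(3.464e-10) = 144.9 Ω
R₍325₎ = R₍0₎(1 + αΔT) = 144.9 × (1 + 0.0047×325) = 366.2 Ω
P = I²R = (0.0256)² × 366.2 = 0.240 W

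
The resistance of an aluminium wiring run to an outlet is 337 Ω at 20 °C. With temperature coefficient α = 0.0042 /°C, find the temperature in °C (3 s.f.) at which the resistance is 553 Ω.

R = R₀(1 + α(T − T₀)) ⇒ T = T₀ + (R/R₀ − 1)/α
T = 20 + (553/337 − 1)/0.0042 = 20 + (0.6409)/0.0042 = 173 °C

173 °C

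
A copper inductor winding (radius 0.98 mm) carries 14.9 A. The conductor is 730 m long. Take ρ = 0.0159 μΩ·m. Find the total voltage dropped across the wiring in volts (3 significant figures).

ρ = 0.0159 μΩ·m = 1.59×10^-8 Ω·m
A = πr² = π(9.8000e-04 m)² = 3.017e-06 m²
R = ρL/A = (1.59×10^-8)(730)/(3.017e-06) = 3.847 Ω
V = IR = 14.9 × 3.847 = 57.3 V

57.3 V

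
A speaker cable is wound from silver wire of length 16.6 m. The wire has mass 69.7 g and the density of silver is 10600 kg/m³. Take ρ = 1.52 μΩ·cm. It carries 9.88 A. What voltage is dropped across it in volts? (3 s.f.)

ρ = 1.52 μΩ·cm = 1.52×10^-8 Ω·m
A = m/(density·L) = 0.0697/(10600×16.6) = 3.9611e-07 m²
R = ρL/A = (1.52×10^-8)(16.6)/(3.9611e-07) = 0.637 Ω
V = IR = 9.88 × 0.637 = 6.29 V

6.29 V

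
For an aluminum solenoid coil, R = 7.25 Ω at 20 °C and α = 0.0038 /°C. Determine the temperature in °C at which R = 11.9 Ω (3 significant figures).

189 °C

R = R₀(1 + α(T − T₀)) ⇒ T = T₀ + (R/R₀ − 1)/α
T = 20 + (11.9/7.25 − 1)/0.0038 = 20 + (0.6414)/0.0038 = 189 °C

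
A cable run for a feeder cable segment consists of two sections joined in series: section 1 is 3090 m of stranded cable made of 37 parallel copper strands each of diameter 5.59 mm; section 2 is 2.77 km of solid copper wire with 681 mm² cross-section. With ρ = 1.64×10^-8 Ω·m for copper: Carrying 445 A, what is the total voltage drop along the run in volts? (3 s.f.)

Section 1: A_strand = π(2.7950e-03)² = 2.454e-05 m²; R₁ = ρL/(N·A_s) = (1.64×10^-8)(3090)/(37×2.454e-05) = 0.05581 Ω
Section 2: A = 681 mm² = 6.810e-04 m²
R₂ = (1.64×10^-8)(2770)/(6.810e-04) = 0.06671 Ω
R = R₁ + R₂ = 0.1225 Ω
V = IR = 445 × 0.1225 = 54.5 V

54.5 V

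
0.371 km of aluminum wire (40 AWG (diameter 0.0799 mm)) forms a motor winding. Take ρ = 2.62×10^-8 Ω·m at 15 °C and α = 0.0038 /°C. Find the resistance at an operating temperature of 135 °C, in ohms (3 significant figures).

A = π(0.0799/2 mm)² = π(3.9950e-05 m)² = 5.014e-09 m²
R₍15°C₎ = ρL/A = (2.62×10^-8)(371)/(5.014e-09) = 1939 Ω
R = R₀(1 + αΔT) = 1939(1 + 0.0038×120) = 2820 Ω

2820 Ω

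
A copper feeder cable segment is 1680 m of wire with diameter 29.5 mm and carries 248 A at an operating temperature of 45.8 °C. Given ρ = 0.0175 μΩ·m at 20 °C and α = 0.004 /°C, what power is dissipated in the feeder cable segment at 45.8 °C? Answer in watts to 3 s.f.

ρ = 0.0175 μΩ·m = 1.75×10^-8 Ω·m
A = π(d/2)² = π(1.4750e-02 m)² = 6.835e-04 m²
R₍20₎ = ρL/A = (1.75×10^-8)(1680)/(6.835e-04) = 0.04301 Ω
R₍45.8₎ = R₍20₎(1 + αΔT) = 0.04301 × (1 + 0.004×25.8) = 0.04745 Ω
P = I²R = (248)² × 0.04745 = 2920 W

2920 W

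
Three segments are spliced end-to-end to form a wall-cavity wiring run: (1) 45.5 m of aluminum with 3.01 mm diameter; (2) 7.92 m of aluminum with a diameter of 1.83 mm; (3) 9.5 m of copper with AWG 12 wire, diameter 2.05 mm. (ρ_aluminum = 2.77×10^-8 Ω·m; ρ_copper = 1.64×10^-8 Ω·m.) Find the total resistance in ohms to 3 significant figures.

0.308 Ω

Seg 1: A = π(d/2)² = π(1.5050e-03 m)² = 7.116e-06 m²
R_1 = (2.77×10^-8)(45.5)/(7.116e-06) = 0.1771 Ω
Seg 2: A = π(d/2)² = π(9.1500e-04 m)² = 2.630e-06 m²
R_2 = (2.77×10^-8)(7.92)/(2.630e-06) = 0.08341 Ω
Seg 3: A = π(2.05/2 mm)² = π(1.0250e-03 m)² = 3.301e-06 m²
R_3 = (1.64×10^-8)(9.5)/(3.301e-06) = 0.0472 Ω
R_total = R_1 + R_2 + R_3 = 0.308 Ω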